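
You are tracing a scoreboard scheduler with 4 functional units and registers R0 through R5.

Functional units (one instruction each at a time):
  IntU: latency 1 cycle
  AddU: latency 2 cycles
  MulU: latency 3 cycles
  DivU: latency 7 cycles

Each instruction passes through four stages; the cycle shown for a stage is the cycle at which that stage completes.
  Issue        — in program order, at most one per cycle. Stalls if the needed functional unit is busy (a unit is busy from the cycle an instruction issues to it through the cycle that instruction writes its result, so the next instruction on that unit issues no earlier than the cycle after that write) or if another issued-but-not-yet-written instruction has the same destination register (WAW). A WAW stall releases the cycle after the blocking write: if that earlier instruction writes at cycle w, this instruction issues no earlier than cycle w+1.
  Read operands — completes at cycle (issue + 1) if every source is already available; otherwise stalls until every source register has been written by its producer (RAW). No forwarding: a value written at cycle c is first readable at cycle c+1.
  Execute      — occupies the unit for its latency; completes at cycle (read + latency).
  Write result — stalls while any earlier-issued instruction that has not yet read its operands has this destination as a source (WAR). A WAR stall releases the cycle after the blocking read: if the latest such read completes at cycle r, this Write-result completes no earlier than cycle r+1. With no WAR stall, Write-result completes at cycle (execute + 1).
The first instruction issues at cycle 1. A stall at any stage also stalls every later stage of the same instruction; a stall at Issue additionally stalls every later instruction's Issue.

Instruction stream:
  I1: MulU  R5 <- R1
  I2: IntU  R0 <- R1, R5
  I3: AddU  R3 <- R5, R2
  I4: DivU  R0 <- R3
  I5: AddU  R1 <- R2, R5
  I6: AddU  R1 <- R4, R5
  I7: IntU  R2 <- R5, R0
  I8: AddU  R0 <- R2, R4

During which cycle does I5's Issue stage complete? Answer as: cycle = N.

I1  is:1  ro:2  ex:5  wr:6
I2  is:2  ro:7  ex:8  wr:9  — RAW R5: wait I1 write@6
I3  is:3  ro:7  ex:9  wr:10  — RAW R5: wait I1 write@6
I4  is:10  ro:11  ex:18  wr:19  — WAW R0: wait I2 write@9
I5  is:11  ro:12  ex:14  wr:15
I6  is:16  ro:17  ex:19  wr:20  — struct: AddU busy until I5 writes@15
I7  is:17  ro:20  ex:21  wr:22  — RAW R0: wait I4 write@19
I8  is:21  ro:23  ex:25  wr:26  — struct: AddU busy until I6 writes@20, RAW R2: wait I7 write@22

cycle = 11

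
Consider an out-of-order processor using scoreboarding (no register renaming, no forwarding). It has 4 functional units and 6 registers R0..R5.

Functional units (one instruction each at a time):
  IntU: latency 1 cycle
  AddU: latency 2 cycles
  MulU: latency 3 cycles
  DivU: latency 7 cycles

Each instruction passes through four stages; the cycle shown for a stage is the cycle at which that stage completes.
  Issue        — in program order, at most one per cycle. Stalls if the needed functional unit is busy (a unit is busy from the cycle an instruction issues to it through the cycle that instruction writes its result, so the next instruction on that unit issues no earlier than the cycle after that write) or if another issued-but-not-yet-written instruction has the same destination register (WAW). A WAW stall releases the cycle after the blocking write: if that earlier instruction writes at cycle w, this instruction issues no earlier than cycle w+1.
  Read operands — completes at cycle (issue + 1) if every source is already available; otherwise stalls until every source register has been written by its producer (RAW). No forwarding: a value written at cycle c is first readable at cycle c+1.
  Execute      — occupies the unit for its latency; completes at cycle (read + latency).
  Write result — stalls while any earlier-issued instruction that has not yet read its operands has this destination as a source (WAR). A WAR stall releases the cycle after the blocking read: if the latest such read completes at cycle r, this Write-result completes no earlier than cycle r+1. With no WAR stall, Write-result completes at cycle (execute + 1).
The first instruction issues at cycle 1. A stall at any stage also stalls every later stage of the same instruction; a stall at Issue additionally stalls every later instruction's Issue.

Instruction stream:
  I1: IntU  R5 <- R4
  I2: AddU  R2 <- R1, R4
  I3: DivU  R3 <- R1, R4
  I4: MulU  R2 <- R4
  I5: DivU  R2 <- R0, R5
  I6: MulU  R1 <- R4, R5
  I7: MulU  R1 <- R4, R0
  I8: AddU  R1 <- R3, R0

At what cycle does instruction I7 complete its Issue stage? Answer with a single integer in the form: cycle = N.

[I1] 1/2/3/4
[I2] 2/3/5/6
[I3] 3/4/11/12
[I4] 7/8/11/12  (WAW R2: wait I2 write@6)
[I5] 13/14/21/22  (WAW R2: wait I4 write@12)
[I6] 14/15/18/19
[I7] 20/21/24/25  (struct: MulU busy until I6 writes@19)
[I8] 26/27/29/30  (WAW R1: wait I7 write@25)

cycle = 20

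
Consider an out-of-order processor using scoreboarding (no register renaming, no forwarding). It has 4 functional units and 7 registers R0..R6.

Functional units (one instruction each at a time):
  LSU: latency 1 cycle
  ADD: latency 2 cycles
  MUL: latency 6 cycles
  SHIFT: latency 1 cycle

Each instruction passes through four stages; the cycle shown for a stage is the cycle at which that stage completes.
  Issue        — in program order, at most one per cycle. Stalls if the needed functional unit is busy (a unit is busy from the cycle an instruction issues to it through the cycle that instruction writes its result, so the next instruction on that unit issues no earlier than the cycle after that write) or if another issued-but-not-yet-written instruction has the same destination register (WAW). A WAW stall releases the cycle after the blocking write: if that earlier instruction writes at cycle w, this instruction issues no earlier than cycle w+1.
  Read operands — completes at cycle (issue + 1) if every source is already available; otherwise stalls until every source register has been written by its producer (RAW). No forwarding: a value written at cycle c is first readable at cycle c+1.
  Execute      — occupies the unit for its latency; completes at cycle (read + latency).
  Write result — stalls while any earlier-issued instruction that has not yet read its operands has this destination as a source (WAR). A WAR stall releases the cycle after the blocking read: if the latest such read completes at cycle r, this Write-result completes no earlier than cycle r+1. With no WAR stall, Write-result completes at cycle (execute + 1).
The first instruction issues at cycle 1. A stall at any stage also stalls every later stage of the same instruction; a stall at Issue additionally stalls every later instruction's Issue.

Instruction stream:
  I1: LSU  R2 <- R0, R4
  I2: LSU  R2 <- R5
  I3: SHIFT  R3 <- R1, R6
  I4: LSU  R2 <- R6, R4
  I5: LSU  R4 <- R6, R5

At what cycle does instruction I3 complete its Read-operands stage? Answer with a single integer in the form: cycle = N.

t=1  issue I1 (LSU)
t=2  I1 read-ops
t=3  I1 finished on LSU
t=4  I1→R2
t=5  issue I2 (LSU)
t=6  I2 read-ops · issue I3 (SHIFT)
t=7  I2 finished on LSU · I3 read-ops
t=8  I2→R2 · I3 finished on SHIFT
t=9  I3→R3 · issue I4 (LSU)
t=10  I4 read-ops
t=11  I4 finished on LSU
t=12  I4→R2
t=13  issue I5 (LSU)
t=14  I5 read-ops
t=15  I5 finished on LSU
t=16  I5→R4

cycle = 7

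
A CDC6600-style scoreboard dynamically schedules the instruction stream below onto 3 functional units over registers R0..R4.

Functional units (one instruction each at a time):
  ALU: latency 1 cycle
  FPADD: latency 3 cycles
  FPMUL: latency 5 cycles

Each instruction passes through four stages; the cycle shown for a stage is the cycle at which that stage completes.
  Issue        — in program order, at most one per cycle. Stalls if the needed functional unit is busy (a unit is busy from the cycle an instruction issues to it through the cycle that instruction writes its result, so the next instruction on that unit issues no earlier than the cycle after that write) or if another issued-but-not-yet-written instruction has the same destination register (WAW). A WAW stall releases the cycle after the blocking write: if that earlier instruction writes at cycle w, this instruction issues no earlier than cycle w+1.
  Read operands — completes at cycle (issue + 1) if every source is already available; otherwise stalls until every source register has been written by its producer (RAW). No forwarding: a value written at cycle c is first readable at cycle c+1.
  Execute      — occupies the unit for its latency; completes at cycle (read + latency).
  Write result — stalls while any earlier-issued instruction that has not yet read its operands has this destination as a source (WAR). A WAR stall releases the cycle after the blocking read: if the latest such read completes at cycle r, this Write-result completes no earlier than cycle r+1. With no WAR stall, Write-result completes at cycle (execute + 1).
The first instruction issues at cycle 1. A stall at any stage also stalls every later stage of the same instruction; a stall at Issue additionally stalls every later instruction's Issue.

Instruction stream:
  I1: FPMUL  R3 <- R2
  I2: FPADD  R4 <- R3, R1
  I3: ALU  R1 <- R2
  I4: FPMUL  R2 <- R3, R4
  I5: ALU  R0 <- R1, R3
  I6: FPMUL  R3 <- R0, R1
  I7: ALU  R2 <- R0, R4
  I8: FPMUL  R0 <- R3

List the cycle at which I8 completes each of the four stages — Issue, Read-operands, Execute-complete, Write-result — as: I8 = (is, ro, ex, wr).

I8 = (29, 30, 35, 36)

  I1 | 1 | 2 | 7 | 8
  I2 | 2 | 9 | 12 | 13   RAW R3: wait I1 write@8
  I3 | 3 | 4 | 5 | 10   WAR R1: wait I2 read@9
  I4 | 9 | 14 | 19 | 20   struct: FPMUL busy until I1 writes@8 · RAW R4: wait I2 write@13
  I5 | 11 | 12 | 13 | 14   struct: ALU busy until I3 writes@10
  I6 | 21 | 22 | 27 | 28   struct: FPMUL busy until I4 writes@20
  I7 | 22 | 23 | 24 | 25
  I8 | 29 | 30 | 35 | 36   struct: FPMUL busy until I6 writes@28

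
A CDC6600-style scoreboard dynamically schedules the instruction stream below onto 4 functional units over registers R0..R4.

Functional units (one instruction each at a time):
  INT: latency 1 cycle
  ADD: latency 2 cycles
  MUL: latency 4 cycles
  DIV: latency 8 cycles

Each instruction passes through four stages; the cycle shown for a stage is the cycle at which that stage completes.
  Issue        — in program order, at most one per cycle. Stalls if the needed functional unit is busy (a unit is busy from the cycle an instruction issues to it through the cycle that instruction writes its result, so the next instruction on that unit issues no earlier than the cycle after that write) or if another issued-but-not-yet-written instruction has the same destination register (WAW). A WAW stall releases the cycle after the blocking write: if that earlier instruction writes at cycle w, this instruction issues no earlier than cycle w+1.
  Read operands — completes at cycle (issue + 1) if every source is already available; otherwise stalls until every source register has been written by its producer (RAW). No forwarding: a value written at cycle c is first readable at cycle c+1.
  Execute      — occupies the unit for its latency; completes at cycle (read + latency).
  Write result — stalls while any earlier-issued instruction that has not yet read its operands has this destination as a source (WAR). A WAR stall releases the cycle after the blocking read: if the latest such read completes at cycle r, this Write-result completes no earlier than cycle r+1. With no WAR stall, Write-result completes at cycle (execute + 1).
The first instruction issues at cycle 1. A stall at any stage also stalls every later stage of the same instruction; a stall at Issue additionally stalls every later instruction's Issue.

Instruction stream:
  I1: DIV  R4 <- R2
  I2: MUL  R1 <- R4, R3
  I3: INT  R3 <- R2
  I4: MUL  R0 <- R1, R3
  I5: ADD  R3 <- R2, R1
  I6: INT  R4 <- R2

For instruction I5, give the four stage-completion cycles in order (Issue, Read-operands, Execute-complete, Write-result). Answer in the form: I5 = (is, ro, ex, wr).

c1: I1 dispatched to DIV
c2: I1 operands ready; I2 dispatched to MUL
c3: I3 dispatched to INT
c4: I3 operands ready
c5: I3 complete
c10: I1 complete
c11: R4←I1
c12: I2 operands ready
c13: R3←I3
c16: I2 complete
c17: R1←I2
c18: I4 dispatched to MUL
c19: I4 operands ready; I5 dispatched to ADD
c20: I5 operands ready; I6 dispatched to INT
c21: I6 operands ready
c22: I5 complete; I6 complete
c23: I4 complete; R3←I5; R4←I6
c24: R0←I4

I5 = (19, 20, 22, 23)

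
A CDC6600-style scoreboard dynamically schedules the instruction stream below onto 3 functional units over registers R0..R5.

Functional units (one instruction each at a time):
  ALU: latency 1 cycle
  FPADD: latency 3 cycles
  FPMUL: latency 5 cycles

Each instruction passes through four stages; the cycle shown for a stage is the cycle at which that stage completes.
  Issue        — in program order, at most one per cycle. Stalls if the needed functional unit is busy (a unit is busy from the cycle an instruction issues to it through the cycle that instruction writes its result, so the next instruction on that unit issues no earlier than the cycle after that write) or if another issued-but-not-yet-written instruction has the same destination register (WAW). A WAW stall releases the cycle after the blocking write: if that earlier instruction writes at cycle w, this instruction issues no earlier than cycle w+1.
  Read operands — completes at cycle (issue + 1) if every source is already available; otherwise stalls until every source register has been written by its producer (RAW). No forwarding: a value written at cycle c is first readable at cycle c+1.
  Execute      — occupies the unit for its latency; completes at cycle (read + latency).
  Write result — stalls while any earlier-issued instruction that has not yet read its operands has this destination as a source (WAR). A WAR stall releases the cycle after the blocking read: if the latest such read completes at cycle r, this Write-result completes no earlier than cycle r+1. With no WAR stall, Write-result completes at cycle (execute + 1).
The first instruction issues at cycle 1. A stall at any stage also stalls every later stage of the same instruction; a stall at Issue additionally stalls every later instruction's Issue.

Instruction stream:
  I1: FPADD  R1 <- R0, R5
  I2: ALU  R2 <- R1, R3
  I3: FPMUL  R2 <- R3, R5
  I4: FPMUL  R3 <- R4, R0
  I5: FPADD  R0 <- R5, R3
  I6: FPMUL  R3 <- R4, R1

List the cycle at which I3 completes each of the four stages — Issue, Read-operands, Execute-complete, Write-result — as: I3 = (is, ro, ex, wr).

  I1 | 1 | 2 | 5 | 6
  I2 | 2 | 7 | 8 | 9   RAW R1: wait I1 write@6
  I3 | 10 | 11 | 16 | 17   WAW R2: wait I2 write@9
  I4 | 18 | 19 | 24 | 25   struct: FPMUL busy until I3 writes@17
  I5 | 19 | 26 | 29 | 30   RAW R3: wait I4 write@25
  I6 | 26 | 27 | 32 | 33   struct: FPMUL busy until I4 writes@25

I3 = (10, 11, 16, 17)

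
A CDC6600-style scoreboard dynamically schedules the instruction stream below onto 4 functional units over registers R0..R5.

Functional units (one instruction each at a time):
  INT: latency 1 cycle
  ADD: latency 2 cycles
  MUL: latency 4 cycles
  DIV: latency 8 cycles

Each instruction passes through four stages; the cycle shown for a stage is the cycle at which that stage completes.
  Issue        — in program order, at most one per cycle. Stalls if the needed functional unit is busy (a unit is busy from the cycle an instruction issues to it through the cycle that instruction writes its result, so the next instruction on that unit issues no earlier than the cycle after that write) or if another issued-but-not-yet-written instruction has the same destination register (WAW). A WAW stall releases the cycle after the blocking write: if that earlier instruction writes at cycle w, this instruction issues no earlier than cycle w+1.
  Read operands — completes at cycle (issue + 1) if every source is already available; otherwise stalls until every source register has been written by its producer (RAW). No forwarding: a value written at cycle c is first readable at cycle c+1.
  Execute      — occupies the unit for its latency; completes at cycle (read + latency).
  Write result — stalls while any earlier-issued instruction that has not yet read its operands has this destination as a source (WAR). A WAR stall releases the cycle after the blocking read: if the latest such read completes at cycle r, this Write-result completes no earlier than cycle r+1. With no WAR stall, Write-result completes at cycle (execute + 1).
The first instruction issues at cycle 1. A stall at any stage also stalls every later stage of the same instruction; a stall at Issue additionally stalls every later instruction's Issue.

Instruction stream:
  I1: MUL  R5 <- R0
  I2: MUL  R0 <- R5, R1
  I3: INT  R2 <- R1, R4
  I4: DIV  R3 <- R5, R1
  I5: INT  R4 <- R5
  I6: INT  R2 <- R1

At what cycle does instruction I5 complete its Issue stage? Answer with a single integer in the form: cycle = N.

cycle = 13

c1: I1 issues→MUL
c2: I1 reads
c6: I1 exec-done
c7: I1 writes R5
c8: I2 issues→MUL
c9: I2 reads; I3 issues→INT
c10: I3 reads; I4 issues→DIV
c11: I3 exec-done; I4 reads
c12: I3 writes R2
c13: I2 exec-done; I5 issues→INT
c14: I2 writes R0; I5 reads
c15: I5 exec-done
c16: I5 writes R4
c17: I6 issues→INT
c18: I6 reads
c19: I4 exec-done; I6 exec-done
c20: I4 writes R3; I6 writes R2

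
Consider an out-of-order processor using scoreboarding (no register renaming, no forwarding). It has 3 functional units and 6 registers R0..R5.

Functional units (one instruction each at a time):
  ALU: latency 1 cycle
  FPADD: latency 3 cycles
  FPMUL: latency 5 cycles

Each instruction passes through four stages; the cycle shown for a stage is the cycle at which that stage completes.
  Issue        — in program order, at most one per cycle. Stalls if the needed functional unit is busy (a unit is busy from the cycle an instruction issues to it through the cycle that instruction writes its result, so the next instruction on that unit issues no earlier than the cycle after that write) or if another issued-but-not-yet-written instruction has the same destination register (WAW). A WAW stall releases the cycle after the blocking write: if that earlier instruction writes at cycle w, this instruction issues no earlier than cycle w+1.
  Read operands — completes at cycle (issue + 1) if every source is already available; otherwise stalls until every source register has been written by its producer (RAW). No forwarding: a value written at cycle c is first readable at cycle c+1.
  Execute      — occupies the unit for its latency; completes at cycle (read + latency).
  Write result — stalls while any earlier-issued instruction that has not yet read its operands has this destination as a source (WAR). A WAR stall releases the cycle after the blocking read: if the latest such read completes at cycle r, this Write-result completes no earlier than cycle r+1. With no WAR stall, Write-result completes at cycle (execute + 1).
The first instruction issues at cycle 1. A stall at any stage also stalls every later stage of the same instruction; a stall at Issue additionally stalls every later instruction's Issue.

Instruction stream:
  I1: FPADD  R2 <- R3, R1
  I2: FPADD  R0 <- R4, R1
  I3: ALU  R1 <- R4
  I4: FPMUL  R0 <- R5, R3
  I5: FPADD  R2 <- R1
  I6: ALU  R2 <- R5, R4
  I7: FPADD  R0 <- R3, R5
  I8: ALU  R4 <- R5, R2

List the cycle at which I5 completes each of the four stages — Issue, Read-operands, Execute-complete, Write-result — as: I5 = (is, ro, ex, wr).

I5 = (14, 15, 18, 19)

[I1] 1/2/5/6
[I2] 7/8/11/12  (struct: FPADD busy until I1 writes@6)
[I3] 8/9/10/11
[I4] 13/14/19/20  (WAW R0: wait I2 write@12)
[I5] 14/15/18/19
[I6] 20/21/22/23  (WAW R2: wait I5 write@19)
[I7] 21/22/25/26
[I8] 24/25/26/27  (struct: ALU busy until I6 writes@23)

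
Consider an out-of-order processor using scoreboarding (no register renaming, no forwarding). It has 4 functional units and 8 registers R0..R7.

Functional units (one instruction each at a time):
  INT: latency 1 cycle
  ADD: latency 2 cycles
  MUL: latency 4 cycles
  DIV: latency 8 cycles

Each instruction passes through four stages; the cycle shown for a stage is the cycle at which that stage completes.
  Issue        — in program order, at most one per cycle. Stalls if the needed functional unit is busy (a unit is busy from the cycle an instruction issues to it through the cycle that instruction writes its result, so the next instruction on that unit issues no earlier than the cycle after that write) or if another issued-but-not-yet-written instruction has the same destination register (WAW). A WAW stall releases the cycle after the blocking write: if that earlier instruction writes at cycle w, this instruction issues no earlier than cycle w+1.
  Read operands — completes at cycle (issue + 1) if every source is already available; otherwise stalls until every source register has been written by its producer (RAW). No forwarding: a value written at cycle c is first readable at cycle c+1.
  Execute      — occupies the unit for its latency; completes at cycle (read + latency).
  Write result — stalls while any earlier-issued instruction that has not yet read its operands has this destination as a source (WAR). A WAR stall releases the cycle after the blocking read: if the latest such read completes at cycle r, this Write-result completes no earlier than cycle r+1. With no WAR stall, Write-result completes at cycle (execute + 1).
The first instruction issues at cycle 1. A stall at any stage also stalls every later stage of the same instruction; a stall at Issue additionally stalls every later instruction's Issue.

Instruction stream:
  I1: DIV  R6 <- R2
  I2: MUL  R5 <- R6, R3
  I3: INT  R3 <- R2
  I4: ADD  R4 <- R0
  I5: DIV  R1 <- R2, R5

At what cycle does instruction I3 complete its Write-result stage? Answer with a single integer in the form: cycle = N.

cycle = 13

t=1  I1 issues→DIV
t=2  I1 reads, I2 issues→MUL
t=3  I3 issues→INT
t=4  I3 reads, I4 issues→ADD
t=5  I3 exec-done, I4 reads
t=7  I4 exec-done
t=8  I4 writes R4
t=10  I1 exec-done
t=11  I1 writes R6
t=12  I2 reads, I5 issues→DIV
t=13  I3 writes R3
t=16  I2 exec-done
t=17  I2 writes R5
t=18  I5 reads
t=26  I5 exec-done
t=27  I5 writes R1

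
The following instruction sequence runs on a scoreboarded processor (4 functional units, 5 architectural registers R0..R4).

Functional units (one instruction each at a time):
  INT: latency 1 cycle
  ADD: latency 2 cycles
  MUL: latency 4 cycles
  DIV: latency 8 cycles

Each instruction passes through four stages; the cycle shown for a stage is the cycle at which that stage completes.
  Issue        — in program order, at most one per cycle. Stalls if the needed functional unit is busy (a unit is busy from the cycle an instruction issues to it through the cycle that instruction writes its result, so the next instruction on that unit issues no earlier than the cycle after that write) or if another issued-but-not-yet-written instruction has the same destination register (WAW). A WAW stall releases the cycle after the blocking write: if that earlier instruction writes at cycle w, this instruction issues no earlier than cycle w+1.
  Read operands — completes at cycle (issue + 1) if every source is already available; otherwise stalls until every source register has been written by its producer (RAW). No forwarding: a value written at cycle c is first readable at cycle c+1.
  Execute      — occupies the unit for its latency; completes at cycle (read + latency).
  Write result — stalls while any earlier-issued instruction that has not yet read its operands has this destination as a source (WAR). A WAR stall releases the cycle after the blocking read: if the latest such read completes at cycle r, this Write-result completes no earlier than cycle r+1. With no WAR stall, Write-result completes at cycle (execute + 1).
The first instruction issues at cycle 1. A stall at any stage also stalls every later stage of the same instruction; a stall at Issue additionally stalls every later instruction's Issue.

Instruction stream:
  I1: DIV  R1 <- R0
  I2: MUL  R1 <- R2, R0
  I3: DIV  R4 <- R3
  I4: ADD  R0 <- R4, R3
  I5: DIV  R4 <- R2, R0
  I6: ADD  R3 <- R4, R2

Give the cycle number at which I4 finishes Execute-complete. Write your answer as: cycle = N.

cycle = 26

cycle 1: I1 issues→DIV
cycle 2: I1 reads
cycle 10: I1 exec-done
cycle 11: I1 writes R1
cycle 12: I2 issues→MUL
cycle 13: I2 reads; I3 issues→DIV
cycle 14: I3 reads; I4 issues→ADD
cycle 17: I2 exec-done
cycle 18: I2 writes R1
cycle 22: I3 exec-done
cycle 23: I3 writes R4
cycle 24: I4 reads; I5 issues→DIV
cycle 26: I4 exec-done
cycle 27: I4 writes R0
cycle 28: I5 reads; I6 issues→ADD
cycle 36: I5 exec-done
cycle 37: I5 writes R4
cycle 38: I6 reads
cycle 40: I6 exec-done
cycle 41: I6 writes R3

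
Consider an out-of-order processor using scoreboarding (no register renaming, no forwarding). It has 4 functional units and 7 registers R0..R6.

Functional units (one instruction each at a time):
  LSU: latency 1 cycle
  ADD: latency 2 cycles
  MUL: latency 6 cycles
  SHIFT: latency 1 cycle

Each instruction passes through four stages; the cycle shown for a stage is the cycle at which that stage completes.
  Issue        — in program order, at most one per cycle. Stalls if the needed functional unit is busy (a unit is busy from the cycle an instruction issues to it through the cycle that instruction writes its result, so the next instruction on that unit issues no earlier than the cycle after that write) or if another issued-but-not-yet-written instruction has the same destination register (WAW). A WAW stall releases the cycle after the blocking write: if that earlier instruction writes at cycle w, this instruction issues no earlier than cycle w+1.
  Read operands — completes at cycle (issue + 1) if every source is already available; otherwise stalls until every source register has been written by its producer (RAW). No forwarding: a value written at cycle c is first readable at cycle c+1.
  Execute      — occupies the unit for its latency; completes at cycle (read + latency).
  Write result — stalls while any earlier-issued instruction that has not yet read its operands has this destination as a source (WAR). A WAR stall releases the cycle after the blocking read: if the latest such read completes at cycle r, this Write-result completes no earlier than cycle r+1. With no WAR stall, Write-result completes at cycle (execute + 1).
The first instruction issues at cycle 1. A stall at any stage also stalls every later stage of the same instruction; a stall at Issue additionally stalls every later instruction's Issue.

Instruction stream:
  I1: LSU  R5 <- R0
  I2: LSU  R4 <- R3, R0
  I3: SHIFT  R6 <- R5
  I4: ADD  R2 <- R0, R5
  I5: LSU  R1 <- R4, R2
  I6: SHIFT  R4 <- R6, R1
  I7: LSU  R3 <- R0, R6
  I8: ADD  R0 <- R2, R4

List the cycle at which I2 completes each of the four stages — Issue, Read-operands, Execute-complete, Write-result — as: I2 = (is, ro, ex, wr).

I2 = (5, 6, 7, 8)

I1  is:1  ro:2  ex:3  wr:4
I2  is:5  ro:6  ex:7  wr:8  — struct: LSU busy until I1 writes@4
I3  is:6  ro:7  ex:8  wr:9
I4  is:7  ro:8  ex:10  wr:11
I5  is:9  ro:12  ex:13  wr:14  — struct: LSU busy until I2 writes@8, RAW R2: wait I4 write@11
I6  is:10  ro:15  ex:16  wr:17  — RAW R1: wait I5 write@14
I7  is:15  ro:16  ex:17  wr:18  — struct: LSU busy until I5 writes@14
I8  is:16  ro:18  ex:20  wr:21  — RAW R4: wait I6 write@17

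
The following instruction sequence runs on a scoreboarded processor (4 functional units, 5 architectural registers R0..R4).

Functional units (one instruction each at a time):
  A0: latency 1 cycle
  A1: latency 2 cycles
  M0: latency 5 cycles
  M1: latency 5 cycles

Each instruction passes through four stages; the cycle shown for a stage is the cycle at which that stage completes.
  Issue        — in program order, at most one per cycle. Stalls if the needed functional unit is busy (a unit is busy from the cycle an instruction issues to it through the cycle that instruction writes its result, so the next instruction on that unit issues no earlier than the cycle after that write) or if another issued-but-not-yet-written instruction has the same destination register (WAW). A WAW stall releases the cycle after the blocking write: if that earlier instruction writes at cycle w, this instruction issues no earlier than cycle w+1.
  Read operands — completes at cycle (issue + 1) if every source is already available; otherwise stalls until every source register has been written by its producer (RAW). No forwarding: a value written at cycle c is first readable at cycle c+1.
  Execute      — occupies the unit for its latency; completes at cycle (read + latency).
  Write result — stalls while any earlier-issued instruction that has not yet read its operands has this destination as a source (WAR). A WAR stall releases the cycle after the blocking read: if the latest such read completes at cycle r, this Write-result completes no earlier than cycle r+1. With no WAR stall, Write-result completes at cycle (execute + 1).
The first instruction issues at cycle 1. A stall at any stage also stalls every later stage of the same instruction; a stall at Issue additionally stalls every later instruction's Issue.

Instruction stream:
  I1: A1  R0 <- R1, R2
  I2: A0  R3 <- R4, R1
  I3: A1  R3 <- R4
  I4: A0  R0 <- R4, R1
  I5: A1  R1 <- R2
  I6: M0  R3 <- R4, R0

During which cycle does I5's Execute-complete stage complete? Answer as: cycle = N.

[I1] 1/2/4/5
[I2] 2/3/4/5
[I3] 6/7/9/10  (WAW R3: wait I2 write@5)
[I4] 7/8/9/10
[I5] 11/12/14/15  (struct: A1 busy until I3 writes@10)
[I6] 12/13/18/19

cycle = 14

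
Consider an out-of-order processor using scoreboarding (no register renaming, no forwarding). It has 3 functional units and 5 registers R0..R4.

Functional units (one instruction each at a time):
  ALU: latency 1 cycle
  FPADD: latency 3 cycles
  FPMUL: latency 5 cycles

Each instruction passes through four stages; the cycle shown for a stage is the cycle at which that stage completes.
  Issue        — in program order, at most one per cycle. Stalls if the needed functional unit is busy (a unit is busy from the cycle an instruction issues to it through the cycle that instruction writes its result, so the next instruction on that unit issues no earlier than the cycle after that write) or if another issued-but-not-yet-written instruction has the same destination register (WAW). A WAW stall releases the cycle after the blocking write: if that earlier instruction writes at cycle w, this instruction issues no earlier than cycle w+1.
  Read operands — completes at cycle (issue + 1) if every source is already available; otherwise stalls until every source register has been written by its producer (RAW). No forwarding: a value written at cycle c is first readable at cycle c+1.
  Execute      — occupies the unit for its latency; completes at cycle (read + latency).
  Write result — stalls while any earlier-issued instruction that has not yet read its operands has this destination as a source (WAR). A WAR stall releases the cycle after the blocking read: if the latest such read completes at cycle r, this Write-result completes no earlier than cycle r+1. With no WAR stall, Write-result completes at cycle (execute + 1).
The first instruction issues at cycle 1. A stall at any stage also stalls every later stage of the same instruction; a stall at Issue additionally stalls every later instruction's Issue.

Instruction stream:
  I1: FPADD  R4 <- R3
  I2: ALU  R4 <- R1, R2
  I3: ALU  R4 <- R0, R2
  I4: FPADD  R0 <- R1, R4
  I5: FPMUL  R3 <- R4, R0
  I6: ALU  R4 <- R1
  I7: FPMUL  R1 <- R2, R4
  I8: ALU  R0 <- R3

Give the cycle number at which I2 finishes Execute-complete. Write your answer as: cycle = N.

I1 -> (1, 2, 5, 6)
I2 -> (7, 8, 9, 10)  // WAW R4: wait I1 write@6
I3 -> (11, 12, 13, 14)  // struct: ALU busy until I2 writes@10
I4 -> (12, 15, 18, 19)  // RAW R4: wait I3 write@14
I5 -> (13, 20, 25, 26)  // RAW R0: wait I4 write@19
I6 -> (15, 16, 17, 21)  // struct: ALU busy until I3 writes@14, WAR R4: wait I5 read@20
I7 -> (27, 28, 33, 34)  // struct: FPMUL busy until I5 writes@26
I8 -> (28, 29, 30, 31)

cycle = 9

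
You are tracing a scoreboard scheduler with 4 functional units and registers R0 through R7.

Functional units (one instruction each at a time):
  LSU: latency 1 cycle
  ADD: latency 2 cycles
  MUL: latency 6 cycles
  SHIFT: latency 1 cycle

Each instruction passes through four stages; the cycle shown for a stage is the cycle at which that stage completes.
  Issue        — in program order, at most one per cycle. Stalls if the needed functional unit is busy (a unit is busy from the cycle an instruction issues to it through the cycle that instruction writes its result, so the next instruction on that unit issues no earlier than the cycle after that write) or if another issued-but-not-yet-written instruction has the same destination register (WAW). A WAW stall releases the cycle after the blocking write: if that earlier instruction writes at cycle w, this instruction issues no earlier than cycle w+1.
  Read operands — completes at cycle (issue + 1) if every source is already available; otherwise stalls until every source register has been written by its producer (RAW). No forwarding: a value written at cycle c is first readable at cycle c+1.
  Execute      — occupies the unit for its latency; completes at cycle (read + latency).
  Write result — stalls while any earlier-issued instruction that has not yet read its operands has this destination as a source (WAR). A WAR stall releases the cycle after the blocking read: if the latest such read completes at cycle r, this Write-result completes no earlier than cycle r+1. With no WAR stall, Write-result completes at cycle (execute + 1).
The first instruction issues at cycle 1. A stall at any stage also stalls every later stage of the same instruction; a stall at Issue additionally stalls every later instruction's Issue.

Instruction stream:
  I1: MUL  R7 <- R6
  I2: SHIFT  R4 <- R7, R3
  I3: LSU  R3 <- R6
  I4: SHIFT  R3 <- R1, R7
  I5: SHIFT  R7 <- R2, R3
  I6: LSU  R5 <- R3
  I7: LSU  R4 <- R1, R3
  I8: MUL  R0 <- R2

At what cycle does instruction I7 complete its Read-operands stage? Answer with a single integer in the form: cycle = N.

cycle = 23

  I1 | 1 | 2 | 8 | 9
  I2 | 2 | 10 | 11 | 12   RAW R7: wait I1 write@9
  I3 | 3 | 4 | 5 | 11   WAR R3: wait I2 read@10
  I4 | 13 | 14 | 15 | 16   struct: SHIFT busy until I2 writes@12
  I5 | 17 | 18 | 19 | 20   struct: SHIFT busy until I4 writes@16
  I6 | 18 | 19 | 20 | 21
  I7 | 22 | 23 | 24 | 25   struct: LSU busy until I6 writes@21
  I8 | 23 | 24 | 30 | 31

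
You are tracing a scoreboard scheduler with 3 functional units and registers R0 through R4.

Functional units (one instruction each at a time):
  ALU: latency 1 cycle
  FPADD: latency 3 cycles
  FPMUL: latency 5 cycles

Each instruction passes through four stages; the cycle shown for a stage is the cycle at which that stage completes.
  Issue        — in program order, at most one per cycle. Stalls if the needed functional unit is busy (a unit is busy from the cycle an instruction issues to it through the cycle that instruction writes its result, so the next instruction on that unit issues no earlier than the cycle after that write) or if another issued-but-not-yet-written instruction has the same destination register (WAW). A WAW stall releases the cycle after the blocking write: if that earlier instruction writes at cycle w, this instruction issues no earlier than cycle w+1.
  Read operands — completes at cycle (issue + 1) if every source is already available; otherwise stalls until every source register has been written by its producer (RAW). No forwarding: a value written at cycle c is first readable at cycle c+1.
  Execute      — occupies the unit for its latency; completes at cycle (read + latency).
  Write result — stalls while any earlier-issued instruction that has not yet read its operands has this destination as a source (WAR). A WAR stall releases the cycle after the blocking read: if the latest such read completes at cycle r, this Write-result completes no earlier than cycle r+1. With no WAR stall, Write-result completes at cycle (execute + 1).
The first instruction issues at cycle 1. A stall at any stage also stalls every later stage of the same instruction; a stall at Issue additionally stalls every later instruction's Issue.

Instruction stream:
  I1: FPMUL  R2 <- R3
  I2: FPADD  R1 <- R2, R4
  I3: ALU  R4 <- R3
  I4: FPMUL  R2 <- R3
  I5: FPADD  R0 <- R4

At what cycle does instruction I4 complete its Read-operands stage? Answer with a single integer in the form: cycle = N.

t=1  issue I1 (FPMUL)
t=2  I1 read-ops · issue I2 (FPADD)
t=3  issue I3 (ALU)
t=4  I3 read-ops
t=5  I3 finished on ALU
t=7  I1 finished on FPMUL
t=8  I1→R2
t=9  I2 read-ops · issue I4 (FPMUL)
t=10  I3→R4 · I4 read-ops
t=12  I2 finished on FPADD
t=13  I2→R1
t=14  issue I5 (FPADD)
t=15  I4 finished on FPMUL · I5 read-ops
t=16  I4→R2
t=18  I5 finished on FPADD
t=19  I5→R0

cycle = 10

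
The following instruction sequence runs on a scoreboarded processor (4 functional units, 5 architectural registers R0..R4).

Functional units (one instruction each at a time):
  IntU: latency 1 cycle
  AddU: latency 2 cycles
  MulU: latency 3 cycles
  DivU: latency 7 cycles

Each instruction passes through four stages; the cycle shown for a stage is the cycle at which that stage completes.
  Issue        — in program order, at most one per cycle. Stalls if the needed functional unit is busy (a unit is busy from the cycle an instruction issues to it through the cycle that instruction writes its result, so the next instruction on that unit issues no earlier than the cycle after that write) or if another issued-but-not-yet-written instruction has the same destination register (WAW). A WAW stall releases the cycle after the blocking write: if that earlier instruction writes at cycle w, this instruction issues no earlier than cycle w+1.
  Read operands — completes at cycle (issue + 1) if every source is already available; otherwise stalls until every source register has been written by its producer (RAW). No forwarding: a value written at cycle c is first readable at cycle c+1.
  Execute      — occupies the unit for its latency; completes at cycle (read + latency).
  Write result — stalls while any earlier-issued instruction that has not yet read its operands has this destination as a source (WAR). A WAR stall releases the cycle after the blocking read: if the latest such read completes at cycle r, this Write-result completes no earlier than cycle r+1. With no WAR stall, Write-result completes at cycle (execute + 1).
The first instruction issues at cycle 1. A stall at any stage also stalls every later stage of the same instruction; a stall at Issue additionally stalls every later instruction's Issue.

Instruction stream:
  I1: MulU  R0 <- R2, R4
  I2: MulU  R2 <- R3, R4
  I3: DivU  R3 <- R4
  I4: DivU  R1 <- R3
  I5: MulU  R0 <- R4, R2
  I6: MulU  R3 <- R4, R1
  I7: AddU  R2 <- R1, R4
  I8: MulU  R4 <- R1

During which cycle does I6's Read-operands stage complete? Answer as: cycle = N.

cycle = 28

cycle 1: issue I1 (MulU)
cycle 2: I1 read-ops
cycle 5: I1 finished on MulU
cycle 6: I1→R0
cycle 7: issue I2 (MulU)
cycle 8: I2 read-ops, issue I3 (DivU)
cycle 9: I3 read-ops
cycle 11: I2 finished on MulU
cycle 12: I2→R2
cycle 16: I3 finished on DivU
cycle 17: I3→R3
cycle 18: issue I4 (DivU)
cycle 19: I4 read-ops, issue I5 (MulU)
cycle 20: I5 read-ops
cycle 23: I5 finished on MulU
cycle 24: I5→R0
cycle 25: issue I6 (MulU)
cycle 26: I4 finished on DivU, issue I7 (AddU)
cycle 27: I4→R1
cycle 28: I6 read-ops, I7 read-ops
cycle 30: I7 finished on AddU
cycle 31: I6 finished on MulU, I7→R2
cycle 32: I6→R3
cycle 33: issue I8 (MulU)
cycle 34: I8 read-ops
cycle 37: I8 finished on MulU
cycle 38: I8→R4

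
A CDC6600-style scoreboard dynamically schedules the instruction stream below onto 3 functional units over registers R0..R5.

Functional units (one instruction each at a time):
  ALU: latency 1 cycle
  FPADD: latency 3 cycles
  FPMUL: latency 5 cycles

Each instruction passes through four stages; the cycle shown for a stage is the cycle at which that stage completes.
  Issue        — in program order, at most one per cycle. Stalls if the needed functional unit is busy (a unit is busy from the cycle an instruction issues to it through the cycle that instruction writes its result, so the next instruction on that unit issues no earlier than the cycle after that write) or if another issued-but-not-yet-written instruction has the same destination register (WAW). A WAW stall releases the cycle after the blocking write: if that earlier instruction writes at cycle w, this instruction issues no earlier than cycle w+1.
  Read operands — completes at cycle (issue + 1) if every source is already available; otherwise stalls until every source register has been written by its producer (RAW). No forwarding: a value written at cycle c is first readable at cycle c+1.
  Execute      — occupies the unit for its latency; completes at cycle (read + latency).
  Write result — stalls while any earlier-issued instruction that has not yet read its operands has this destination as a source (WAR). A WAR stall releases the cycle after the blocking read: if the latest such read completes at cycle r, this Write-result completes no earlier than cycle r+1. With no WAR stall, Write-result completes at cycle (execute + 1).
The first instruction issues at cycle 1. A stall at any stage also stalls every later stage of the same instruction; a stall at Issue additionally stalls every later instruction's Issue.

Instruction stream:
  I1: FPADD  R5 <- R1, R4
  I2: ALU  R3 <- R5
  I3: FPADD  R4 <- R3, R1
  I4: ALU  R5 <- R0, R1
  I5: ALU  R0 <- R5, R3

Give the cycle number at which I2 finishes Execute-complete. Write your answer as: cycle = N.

  I1 | 1 | 2 | 5 | 6
  I2 | 2 | 7 | 8 | 9   RAW R5: wait I1 write@6
  I3 | 7 | 10 | 13 | 14   struct: FPADD busy until I1 writes@6 · RAW R3: wait I2 write@9
  I4 | 10 | 11 | 12 | 13   struct: ALU busy until I2 writes@9
  I5 | 14 | 15 | 16 | 17   struct: ALU busy until I4 writes@13

cycle = 8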